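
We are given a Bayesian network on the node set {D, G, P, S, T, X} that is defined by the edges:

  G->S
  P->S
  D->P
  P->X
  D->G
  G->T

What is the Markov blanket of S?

{G, P}

Pa(S) = {G, P}.
S's children: none.
With no children, S has no spouses; the co-parent set is empty.
MB(S) = {G, P}.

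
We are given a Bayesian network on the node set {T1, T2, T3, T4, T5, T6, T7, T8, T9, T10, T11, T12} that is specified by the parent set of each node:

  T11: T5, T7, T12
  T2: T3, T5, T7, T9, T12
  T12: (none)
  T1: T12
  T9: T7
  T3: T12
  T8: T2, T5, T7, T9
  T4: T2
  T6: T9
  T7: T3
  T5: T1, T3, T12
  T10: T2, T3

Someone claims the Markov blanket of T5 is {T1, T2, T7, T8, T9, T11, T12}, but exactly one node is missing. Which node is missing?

Recall MB(v) = parents ∪ children ∪ spouses, where spouses are the other parents of v's children.
T5 has children T2, T8, T11.
T5 has parents T1, T3, T12.
Co-parents of T5 (other parents of its children):
  T11: T7, T12
  T2: T3, T7, T9, T12
  T8: T2, T7, T9
MB(T5) = {T1, T2, T3, T7, T8, T9, T11, T12}.
Comparing with the claimed set, T3 is missing.

T3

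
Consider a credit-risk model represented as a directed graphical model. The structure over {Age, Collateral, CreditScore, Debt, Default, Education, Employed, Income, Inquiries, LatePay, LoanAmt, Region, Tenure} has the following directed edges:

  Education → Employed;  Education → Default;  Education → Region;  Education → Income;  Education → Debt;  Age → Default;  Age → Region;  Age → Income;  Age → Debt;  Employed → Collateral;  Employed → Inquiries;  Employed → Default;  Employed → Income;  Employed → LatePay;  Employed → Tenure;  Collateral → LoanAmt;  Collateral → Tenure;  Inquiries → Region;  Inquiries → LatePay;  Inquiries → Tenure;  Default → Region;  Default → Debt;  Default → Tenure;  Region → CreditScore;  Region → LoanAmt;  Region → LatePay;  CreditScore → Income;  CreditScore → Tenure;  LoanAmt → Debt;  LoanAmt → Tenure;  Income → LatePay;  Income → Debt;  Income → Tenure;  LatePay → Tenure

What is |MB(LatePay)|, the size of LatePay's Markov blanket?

9

A node's Markov blanket = Pa ∪ Ch ∪ (parents of Ch other than the node itself).
Parents of LatePay: Employed, Income, Inquiries, Region.
LatePay has child Tenure.
Other parents of LatePay's children:
  Tenure: Collateral, CreditScore, Default, Employed, Income, Inquiries, LoanAmt
MB(LatePay) = {Collateral, CreditScore, Default, Employed, Income, Inquiries, LoanAmt, Region, Tenure}, which has 9 nodes.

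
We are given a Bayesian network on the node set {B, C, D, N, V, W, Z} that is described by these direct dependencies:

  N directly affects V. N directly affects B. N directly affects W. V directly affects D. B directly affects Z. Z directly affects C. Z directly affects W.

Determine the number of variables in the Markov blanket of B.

B's parents: N.
Ch(B) = {Z}.
Co-parents of B (other parents of its children):
  Z: no additional parents.
MB(B) = {N, Z}, which has 2 nodes.

2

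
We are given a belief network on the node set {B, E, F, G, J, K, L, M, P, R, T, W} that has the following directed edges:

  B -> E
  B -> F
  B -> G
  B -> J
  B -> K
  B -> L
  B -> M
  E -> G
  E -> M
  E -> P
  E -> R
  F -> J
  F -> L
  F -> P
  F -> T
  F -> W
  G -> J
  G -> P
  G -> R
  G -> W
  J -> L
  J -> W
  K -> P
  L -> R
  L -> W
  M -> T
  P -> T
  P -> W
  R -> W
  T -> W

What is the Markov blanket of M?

{B, E, F, P, T}

M has parents B, E.
Children of M: T.
Other parents of M's children:
  T: F, P
MB(M) = {B, E, F, P, T}.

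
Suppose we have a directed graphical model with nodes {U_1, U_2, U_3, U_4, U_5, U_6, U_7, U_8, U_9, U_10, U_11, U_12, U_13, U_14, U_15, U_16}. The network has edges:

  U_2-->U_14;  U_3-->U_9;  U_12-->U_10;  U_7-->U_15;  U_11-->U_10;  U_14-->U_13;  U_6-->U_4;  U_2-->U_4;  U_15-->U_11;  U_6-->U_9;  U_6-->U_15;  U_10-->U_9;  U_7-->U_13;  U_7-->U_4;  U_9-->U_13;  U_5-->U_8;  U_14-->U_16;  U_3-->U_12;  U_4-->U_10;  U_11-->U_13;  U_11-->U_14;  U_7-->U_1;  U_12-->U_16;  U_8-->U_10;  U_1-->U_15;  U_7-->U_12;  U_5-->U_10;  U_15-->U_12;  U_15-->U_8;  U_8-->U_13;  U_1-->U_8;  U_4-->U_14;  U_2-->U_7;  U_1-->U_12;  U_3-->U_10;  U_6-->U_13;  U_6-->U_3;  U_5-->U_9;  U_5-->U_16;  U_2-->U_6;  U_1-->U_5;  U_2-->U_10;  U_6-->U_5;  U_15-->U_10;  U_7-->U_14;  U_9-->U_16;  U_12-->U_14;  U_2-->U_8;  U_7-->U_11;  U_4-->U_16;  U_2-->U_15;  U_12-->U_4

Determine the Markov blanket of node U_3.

U_3's children: U_9, U_10, U_12.
Pa(U_3) = {U_6}.
Co-parents of U_3 (other parents of its children):
  parents(U_12) \ {U_3} = {U_1, U_7, U_15}.
  parents(U_10) \ {U_3} = {U_2, U_4, U_5, U_8, U_11, U_12, U_15}.
  parents(U_9) \ {U_3} = {U_5, U_6, U_10}.
MB(U_3) = {U_1, U_2, U_4, U_5, U_6, U_7, U_8, U_9, U_10, U_11, U_12, U_15}.

{U_1, U_2, U_4, U_5, U_6, U_7, U_8, U_9, U_10, U_11, U_12, U_15}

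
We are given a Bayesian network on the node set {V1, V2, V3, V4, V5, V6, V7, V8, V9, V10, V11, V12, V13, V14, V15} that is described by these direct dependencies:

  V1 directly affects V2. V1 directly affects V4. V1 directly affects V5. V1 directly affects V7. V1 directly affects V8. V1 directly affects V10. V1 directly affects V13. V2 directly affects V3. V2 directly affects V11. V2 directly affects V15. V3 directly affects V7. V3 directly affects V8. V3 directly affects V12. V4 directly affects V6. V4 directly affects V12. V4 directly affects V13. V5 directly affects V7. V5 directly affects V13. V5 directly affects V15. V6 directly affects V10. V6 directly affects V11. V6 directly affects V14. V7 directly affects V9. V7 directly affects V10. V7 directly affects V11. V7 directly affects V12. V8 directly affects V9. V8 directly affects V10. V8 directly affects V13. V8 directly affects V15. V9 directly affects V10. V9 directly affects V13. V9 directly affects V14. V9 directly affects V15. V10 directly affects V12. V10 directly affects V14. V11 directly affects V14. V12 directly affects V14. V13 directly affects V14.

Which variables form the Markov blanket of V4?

Children of V4: V6, V12, V13.
Parents of V4: V1.
Other parents of V4's children:
  V6 has no other parent.
  V12's other parents are V3, V7, V10.
  V13's other parents are V1, V5, V8, V9.
Taking the union gives {V1, V3, V5, V6, V7, V8, V9, V10, V12, V13}.

{V1, V3, V5, V6, V7, V8, V9, V10, V12, V13}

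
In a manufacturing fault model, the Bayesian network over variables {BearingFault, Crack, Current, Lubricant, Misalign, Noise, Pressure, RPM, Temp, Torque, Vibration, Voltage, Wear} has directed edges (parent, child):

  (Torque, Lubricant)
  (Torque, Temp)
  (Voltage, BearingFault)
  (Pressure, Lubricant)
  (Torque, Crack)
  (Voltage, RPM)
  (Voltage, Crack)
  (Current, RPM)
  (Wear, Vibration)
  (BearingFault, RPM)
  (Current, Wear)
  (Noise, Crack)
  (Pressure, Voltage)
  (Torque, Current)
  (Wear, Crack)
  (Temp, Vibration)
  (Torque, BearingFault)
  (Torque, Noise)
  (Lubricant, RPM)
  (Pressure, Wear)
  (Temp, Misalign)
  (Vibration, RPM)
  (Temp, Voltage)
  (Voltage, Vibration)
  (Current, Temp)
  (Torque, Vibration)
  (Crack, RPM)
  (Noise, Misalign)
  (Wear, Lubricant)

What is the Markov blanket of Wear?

Ch(Wear) = {Crack, Lubricant, Vibration}.
Wear has parents Current, Pressure.
Co-parents of Wear (other parents of its children):
  Vibration: Temp, Torque, Voltage
  Lubricant: Pressure, Torque
  Crack: Noise, Torque, Voltage
Union: {Current, Pressure} ∪ {Crack, Lubricant, Vibration} ∪ {Noise, Pressure, Temp, Torque, Voltage} = {Crack, Current, Lubricant, Noise, Pressure, Temp, Torque, Vibration, Voltage}.

{Crack, Current, Lubricant, Noise, Pressure, Temp, Torque, Vibration, Voltage}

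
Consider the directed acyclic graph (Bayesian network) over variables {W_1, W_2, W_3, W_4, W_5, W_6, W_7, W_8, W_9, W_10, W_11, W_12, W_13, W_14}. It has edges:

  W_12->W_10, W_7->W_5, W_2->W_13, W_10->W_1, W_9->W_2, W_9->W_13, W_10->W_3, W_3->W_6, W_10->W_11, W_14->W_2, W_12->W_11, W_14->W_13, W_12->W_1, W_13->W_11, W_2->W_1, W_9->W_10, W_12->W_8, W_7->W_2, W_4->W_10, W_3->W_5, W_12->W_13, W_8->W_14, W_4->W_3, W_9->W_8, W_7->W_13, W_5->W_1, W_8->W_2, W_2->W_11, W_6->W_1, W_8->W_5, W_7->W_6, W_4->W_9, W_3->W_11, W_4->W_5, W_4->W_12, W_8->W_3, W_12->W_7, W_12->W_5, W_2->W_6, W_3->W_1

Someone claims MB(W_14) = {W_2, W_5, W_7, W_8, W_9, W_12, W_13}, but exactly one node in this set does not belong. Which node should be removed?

Recall MB(v) = parents ∪ children ∪ spouses, where spouses are the other parents of v's children.
Children of W_14: W_2, W_13.
W_14 has parent W_8.
Other parents of W_14's children:
  W_2: W_7, W_8, W_9
  W_13: W_2, W_7, W_9, W_12
MB(W_14) = {W_2, W_7, W_8, W_9, W_12, W_13}.
W_5 is neither a parent, child, nor co-parent of W_14, so it does not belong.

W_5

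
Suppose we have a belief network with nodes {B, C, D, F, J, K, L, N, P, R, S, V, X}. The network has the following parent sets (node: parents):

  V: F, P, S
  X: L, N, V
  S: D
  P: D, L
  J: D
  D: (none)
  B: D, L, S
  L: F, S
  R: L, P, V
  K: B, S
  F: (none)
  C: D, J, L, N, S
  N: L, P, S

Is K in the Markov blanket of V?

No

By definition, MB(V) is built from V's parents, V's children, and the co-parents of V.
V has parents F, P, S.
V's children: R, X.
For each child, the remaining parents (spouses of V):
  X: L, N
  R: L, P
MB(V) = {F, L, N, P, R, S, X}; K is not in this set.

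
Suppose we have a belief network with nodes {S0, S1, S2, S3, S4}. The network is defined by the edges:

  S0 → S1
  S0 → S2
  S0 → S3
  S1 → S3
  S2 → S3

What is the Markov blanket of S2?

Recall MB(v) = parents ∪ children ∪ spouses, where spouses are the other parents of v's children.
Pa(S2) = {S0}.
Children of S2: S3.
Other parents of S2's children:
  S3 also has parents S0, S1.
MB(S2) = {S0, S1, S3}.

{S0, S1, S3}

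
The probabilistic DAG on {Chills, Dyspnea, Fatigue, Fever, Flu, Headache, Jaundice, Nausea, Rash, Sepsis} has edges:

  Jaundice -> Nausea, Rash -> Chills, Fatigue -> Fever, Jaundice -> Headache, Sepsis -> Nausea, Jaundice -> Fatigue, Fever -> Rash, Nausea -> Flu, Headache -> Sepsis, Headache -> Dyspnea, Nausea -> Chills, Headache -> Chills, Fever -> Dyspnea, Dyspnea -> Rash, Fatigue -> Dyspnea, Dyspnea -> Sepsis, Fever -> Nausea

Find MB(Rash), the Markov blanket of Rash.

Rash's children: Chills.
Pa(Rash) = {Dyspnea, Fever}.
For each child, the remaining parents (spouses of Rash):
  parents(Chills) \ {Rash} = {Headache, Nausea}.
Taking the union gives {Chills, Dyspnea, Fever, Headache, Nausea}.

{Chills, Dyspnea, Fever, Headache, Nausea}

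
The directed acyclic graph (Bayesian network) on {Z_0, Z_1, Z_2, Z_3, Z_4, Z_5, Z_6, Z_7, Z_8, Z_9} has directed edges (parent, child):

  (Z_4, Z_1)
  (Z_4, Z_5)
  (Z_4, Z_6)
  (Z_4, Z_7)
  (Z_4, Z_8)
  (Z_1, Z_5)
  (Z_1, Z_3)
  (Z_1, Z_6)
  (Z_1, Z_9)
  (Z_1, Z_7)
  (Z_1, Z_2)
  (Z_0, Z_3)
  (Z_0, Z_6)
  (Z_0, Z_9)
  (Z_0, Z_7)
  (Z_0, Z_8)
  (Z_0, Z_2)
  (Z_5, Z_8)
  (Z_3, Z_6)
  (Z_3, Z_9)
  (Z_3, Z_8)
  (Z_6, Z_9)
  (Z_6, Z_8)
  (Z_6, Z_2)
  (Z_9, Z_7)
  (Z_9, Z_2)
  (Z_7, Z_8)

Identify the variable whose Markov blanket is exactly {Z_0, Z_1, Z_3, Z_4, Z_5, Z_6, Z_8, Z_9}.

The target node must have every member of {Z_0, Z_1, Z_3, Z_4, Z_5, Z_6, Z_8, Z_9} as a parent, child, or co-parent, and no others.
Parents of Z_7: Z_0, Z_1, Z_4, Z_9; children: Z_8; co-parents: Z_0, Z_3, Z_4, Z_5, Z_6.
These exactly cover the given set, so the node is Z_7.

Z_7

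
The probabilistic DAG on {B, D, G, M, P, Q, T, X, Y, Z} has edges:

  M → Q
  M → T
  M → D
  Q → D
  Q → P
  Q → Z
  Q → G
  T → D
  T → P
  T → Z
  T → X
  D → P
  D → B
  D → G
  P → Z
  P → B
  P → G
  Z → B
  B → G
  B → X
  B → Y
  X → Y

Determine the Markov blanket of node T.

Parents of T: M.
Children of T: D, P, X, Z.
Parents of each child, excluding T:
  parents(D) \ {T} = {M, Q}.
  P's other parents are D, Q.
  Z also has parents P, Q.
  parents(X) \ {T} = {B}.
MB(T) = {B, D, M, P, Q, X, Z}.

{B, D, M, P, Q, X, Z}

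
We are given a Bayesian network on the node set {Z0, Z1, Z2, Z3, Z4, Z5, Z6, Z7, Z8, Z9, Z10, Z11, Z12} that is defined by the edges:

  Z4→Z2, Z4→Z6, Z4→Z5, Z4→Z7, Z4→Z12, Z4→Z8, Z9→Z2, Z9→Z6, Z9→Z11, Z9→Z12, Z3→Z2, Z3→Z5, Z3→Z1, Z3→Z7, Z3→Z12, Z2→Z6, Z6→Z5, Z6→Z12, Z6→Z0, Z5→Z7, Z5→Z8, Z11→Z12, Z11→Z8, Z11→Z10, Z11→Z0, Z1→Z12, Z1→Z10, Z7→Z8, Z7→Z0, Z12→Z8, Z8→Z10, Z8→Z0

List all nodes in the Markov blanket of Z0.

Pa(Z0) = {Z6, Z7, Z8, Z11}.
Z0's children: none.
Z0 has no children, so there are no co-parents.
MB(Z0) = {Z6, Z7, Z8, Z11}.

{Z6, Z7, Z8, Z11}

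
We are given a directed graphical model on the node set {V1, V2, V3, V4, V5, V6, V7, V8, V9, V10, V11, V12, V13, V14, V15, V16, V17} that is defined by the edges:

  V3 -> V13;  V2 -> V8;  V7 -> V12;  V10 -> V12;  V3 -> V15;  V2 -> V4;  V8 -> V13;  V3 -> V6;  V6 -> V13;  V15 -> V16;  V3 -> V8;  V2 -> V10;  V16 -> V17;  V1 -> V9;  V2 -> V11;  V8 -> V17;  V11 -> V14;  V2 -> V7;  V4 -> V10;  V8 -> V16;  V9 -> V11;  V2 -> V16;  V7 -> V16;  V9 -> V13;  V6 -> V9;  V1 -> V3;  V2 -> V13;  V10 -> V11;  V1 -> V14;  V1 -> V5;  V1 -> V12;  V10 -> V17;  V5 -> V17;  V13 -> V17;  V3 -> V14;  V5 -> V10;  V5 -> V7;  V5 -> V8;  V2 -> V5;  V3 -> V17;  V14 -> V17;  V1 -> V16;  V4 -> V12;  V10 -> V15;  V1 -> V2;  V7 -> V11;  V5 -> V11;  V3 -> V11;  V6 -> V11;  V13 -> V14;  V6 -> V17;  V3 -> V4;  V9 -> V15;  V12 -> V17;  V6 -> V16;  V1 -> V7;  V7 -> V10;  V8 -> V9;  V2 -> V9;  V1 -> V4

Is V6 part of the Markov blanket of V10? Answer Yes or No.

Yes

V6 is a co-parent of V10: both are parents of V11, V17.
So V6 ∈ MB(V10).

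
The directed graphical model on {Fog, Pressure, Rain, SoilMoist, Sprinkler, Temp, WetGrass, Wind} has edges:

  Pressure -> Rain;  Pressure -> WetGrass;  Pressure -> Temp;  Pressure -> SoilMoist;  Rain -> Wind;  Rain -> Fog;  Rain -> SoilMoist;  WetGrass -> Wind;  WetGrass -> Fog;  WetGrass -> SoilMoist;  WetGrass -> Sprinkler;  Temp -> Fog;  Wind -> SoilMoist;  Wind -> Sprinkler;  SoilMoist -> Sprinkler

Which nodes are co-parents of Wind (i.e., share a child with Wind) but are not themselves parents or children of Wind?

{Pressure}

Children of Wind: SoilMoist, Sprinkler.
  SoilMoist's other parents are Pressure, Rain, WetGrass.
  Sprinkler also has parents SoilMoist, WetGrass.
Excluding nodes already adjacent to Wind (Rain, SoilMoist, Sprinkler, WetGrass), the co-parent-only contribution is {Pressure}.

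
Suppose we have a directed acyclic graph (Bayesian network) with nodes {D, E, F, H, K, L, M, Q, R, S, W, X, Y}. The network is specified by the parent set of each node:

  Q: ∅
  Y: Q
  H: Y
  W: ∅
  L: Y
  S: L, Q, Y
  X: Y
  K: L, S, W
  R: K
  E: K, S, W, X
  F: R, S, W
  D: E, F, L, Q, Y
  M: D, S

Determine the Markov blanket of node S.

A node's Markov blanket = Pa ∪ Ch ∪ (parents of Ch other than the node itself).
S's parents: L, Q, Y.
Children of S: E, F, K, M.
Parents of each child, excluding S:
  K: L, W
  E: K, W, X
  F: R, W
  M: D
So the Markov blanket of S is {D, E, F, K, L, M, Q, R, W, X, Y}.

{D, E, F, K, L, M, Q, R, W, X, Y}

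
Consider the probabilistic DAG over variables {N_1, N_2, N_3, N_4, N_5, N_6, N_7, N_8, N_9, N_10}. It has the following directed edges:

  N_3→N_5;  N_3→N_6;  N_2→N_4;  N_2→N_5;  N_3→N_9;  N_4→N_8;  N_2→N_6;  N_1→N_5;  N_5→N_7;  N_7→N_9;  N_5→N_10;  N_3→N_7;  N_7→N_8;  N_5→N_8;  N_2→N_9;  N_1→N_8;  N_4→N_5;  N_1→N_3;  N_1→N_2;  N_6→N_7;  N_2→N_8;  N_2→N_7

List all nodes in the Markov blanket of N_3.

Recall MB(v) = parents ∪ children ∪ spouses, where spouses are the other parents of v's children.
Pa(N_3) = {N_1}.
Children of N_3: N_5, N_6, N_7, N_9.
Parents of each child, excluding N_3:
  N_5 also has parents N_1, N_2, N_4.
  N_6's other parent is N_2.
  parents(N_7) \ {N_3} = {N_2, N_5, N_6}.
  N_9 also has parents N_2, N_7.
So the Markov blanket of N_3 is {N_1, N_2, N_4, N_5, N_6, N_7, N_9}.

{N_1, N_2, N_4, N_5, N_6, N_7, N_9}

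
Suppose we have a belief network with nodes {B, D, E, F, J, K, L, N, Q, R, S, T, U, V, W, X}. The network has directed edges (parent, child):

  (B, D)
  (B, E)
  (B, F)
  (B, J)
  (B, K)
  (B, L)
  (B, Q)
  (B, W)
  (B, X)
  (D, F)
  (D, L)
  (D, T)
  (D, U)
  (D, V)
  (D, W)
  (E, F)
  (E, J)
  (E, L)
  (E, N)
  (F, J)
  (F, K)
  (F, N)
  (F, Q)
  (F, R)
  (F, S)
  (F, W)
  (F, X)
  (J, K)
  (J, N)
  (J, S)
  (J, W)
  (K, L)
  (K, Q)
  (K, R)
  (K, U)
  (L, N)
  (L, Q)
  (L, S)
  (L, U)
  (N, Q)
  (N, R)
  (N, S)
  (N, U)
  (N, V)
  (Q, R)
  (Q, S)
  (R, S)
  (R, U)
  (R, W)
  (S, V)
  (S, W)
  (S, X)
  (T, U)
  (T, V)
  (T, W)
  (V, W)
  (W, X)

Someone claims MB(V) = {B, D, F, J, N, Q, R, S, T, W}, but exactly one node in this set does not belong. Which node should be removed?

Q

Children of V: W.
V has parents D, N, S, T.
For each child, the remaining parents (spouses of V):
  parents(W) \ {V} = {B, D, F, J, R, S, T}.
MB(V) = {B, D, F, J, N, R, S, T, W}.
Q is neither a parent, child, nor co-parent of V, so it does not belong.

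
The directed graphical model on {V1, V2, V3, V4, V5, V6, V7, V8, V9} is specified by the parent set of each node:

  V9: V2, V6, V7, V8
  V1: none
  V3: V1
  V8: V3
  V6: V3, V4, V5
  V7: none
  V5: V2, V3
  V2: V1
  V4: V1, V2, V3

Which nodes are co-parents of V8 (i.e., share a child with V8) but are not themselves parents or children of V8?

Children of V8: V9.
  V9: V2, V6, V7
Excluding nodes already adjacent to V8 (V3, V9), the co-parent-only contribution is {V2, V6, V7}.

{V2, V6, V7}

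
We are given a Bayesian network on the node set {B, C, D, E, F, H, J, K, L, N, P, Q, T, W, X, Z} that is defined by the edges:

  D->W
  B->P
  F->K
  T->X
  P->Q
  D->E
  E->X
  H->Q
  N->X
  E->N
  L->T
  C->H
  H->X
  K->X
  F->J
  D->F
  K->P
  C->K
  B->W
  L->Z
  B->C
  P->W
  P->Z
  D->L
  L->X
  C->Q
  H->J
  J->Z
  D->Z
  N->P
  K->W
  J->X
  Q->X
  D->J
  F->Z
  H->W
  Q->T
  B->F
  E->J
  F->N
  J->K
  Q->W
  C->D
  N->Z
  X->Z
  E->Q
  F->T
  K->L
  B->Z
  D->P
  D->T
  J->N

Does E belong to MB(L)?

Yes

E is a co-parent of L: both are parents of X.
So E ∈ MB(L).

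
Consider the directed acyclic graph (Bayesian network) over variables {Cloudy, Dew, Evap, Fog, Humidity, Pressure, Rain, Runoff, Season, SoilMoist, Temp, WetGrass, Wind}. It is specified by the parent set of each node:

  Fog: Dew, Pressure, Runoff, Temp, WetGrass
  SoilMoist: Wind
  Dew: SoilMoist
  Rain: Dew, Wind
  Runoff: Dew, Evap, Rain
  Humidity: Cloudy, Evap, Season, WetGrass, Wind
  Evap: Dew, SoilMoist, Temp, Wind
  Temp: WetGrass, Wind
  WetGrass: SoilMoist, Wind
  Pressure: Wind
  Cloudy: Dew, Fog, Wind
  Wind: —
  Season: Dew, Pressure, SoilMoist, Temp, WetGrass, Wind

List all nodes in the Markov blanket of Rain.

{Dew, Evap, Runoff, Wind}

The Markov blanket of a node is its parents, its children, and the other parents of its children.
Pa(Rain) = {Dew, Wind}.
Rain's children: Runoff.
Parents of each child, excluding Rain:
  parents(Runoff) \ {Rain} = {Dew, Evap}.
So the Markov blanket of Rain is {Dew, Evap, Runoff, Wind}.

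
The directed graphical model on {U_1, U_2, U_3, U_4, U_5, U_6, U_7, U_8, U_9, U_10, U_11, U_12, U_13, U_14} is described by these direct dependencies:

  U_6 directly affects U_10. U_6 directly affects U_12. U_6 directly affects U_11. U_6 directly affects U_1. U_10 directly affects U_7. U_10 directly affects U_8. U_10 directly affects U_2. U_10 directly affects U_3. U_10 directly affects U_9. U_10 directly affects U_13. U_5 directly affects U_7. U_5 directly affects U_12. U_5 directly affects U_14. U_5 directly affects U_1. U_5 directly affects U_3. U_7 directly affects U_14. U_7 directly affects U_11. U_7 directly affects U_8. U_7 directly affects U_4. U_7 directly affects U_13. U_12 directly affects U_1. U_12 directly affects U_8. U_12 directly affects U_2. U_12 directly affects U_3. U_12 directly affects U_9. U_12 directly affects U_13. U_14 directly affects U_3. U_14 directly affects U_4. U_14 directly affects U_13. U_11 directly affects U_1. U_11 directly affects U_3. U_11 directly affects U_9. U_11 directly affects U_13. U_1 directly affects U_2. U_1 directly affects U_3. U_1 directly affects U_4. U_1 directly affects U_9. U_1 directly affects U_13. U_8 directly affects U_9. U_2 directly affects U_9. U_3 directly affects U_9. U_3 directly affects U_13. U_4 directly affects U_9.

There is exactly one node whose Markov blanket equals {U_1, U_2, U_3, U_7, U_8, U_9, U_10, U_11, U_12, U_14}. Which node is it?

The target node must have every member of {U_1, U_2, U_3, U_7, U_8, U_9, U_10, U_11, U_12, U_14} as a parent, child, or co-parent, and no others.
Parents of U_4: U_1, U_7, U_14; children: U_9; co-parents: U_1, U_2, U_3, U_8, U_10, U_11, U_12.
These exactly cover the given set, so the node is U_4.

U_4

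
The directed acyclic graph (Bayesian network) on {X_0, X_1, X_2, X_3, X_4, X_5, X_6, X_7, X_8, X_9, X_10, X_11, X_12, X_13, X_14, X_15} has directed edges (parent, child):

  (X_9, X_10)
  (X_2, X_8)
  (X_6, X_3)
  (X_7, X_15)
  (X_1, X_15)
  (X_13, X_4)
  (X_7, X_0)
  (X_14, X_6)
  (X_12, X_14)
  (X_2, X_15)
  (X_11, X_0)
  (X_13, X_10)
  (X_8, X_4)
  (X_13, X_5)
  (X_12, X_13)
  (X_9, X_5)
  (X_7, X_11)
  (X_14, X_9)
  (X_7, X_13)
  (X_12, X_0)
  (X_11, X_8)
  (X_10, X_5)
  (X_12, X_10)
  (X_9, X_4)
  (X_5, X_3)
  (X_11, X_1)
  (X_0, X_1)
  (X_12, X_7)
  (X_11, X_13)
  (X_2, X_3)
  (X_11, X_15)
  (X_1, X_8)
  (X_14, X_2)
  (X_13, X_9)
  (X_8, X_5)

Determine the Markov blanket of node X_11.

{X_0, X_1, X_2, X_7, X_8, X_12, X_13, X_15}

By definition, MB(X_11) is built from X_11's parents, X_11's children, and the co-parents of X_11.
X_11's children: X_0, X_1, X_8, X_13, X_15.
Pa(X_11) = {X_7}.
Parents of each child, excluding X_11:
  X_0: X_7, X_12
  X_13: X_7, X_12
  X_1: X_0
  X_8: X_1, X_2
  X_15: X_1, X_2, X_7
So the Markov blanket of X_11 is {X_0, X_1, X_2, X_7, X_8, X_12, X_13, X_15}.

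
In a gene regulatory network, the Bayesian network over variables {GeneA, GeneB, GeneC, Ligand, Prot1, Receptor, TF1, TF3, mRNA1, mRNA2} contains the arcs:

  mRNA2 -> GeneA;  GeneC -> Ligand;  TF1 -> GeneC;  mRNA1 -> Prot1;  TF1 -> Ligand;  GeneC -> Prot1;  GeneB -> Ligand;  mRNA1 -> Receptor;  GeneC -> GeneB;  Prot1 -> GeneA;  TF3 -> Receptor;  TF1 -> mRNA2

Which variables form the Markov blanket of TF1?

{GeneB, GeneC, Ligand, mRNA2}

TF1 has no parents.
Ch(TF1) = {GeneC, Ligand, mRNA2}.
Parents of each child, excluding TF1:
  GeneC: no additional parents.
  mRNA2: no additional parents.
  Ligand's other parents are GeneB, GeneC.
MB(TF1) = {GeneB, GeneC, Ligand, mRNA2}.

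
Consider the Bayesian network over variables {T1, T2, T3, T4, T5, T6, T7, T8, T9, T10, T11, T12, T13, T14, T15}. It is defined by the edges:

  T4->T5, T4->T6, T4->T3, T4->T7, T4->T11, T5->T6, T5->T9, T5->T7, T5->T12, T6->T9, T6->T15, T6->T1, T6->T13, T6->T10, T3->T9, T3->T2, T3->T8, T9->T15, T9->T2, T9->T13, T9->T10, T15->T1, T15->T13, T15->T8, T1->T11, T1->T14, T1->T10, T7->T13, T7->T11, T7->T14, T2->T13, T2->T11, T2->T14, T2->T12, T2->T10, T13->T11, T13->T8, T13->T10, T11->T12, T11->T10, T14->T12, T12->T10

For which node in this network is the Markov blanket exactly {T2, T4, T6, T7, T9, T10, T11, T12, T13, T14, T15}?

The target node must have every member of {T2, T4, T6, T7, T9, T10, T11, T12, T13, T14, T15} as a parent, child, or co-parent, and no others.
Parents of T1: T6, T15; children: T10, T11, T14; co-parents: T2, T4, T6, T7, T9, T11, T12, T13.
These exactly cover the given set, so the node is T1.

T1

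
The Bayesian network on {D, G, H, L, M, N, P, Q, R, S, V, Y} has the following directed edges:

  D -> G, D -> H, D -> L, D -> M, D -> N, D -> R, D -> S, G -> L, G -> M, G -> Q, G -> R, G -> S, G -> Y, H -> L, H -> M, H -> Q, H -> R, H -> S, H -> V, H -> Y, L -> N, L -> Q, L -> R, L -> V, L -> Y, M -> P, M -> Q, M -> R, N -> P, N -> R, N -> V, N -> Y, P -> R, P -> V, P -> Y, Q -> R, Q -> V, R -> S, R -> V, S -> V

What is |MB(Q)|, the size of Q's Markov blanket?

10

The Markov blanket of a node is its parents, its children, and the other parents of its children.
Parents of Q: G, H, L, M.
Q's children: R, V.
For each child, the remaining parents (spouses of Q):
  R: D, G, H, L, M, N, P
  V: H, L, N, P, R, S
MB(Q) = {D, G, H, L, M, N, P, R, S, V}, which has 10 nodes.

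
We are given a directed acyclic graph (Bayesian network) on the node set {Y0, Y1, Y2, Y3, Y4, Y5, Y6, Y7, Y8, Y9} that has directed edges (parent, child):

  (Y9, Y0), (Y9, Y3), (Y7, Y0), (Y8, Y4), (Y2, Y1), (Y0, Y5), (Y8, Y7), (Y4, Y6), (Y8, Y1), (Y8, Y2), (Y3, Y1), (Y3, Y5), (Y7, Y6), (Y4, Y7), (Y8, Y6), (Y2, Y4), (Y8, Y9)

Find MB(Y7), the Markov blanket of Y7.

{Y0, Y4, Y6, Y8, Y9}

Pa(Y7) = {Y4, Y8}.
Ch(Y7) = {Y0, Y6}.
Co-parents of Y7 (other parents of its children):
  Y6: Y4, Y8
  Y0: Y9
MB(Y7) = {Y0, Y4, Y6, Y8, Y9}.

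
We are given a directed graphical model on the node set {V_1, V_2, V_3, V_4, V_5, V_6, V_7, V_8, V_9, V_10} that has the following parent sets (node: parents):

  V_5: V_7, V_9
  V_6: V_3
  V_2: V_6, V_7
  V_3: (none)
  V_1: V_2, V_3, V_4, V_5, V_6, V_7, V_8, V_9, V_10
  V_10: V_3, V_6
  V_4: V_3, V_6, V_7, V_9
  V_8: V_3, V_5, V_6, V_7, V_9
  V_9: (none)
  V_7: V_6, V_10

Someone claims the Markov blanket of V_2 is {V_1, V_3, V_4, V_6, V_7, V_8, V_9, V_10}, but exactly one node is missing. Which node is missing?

V_5

V_2 has parents V_6, V_7.
Ch(V_2) = {V_1}.
Other parents of V_2's children:
  V_1: V_3, V_4, V_5, V_6, V_7, V_8, V_9, V_10
MB(V_2) = {V_1, V_3, V_4, V_5, V_6, V_7, V_8, V_9, V_10}.
Comparing with the claimed set, V_5 is missing.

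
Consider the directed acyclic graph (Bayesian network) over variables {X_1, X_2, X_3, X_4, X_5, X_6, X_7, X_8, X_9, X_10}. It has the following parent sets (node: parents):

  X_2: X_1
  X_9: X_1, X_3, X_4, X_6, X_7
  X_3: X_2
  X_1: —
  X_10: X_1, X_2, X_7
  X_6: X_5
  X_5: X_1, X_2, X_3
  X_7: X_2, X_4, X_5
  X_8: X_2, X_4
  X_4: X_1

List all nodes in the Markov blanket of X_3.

{X_1, X_2, X_4, X_5, X_6, X_7, X_9}

By definition, MB(X_3) is built from X_3's parents, X_3's children, and the co-parents of X_3.
X_3 has parent X_2.
Ch(X_3) = {X_5, X_9}.
For each child, the remaining parents (spouses of X_3):
  X_5's other parents are X_1, X_2.
  parents(X_9) \ {X_3} = {X_1, X_4, X_6, X_7}.
Taking the union gives {X_1, X_2, X_4, X_5, X_6, X_7, X_9}.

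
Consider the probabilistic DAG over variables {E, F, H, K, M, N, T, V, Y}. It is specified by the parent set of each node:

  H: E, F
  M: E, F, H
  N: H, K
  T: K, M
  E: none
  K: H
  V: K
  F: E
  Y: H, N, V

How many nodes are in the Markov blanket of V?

4

V has parent K.
V has child Y.
Parents of each child, excluding V:
  parents(Y) \ {V} = {H, N}.
MB(V) = {H, K, N, Y}, which has 4 nodes.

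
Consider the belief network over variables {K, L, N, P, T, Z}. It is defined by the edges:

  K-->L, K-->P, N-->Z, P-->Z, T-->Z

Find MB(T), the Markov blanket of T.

The Markov blanket of a node is its parents, its children, and the other parents of its children.
Ch(T) = {Z}.
T has no parents.
For each child, the remaining parents (spouses of T):
  Z: N, P
MB(T) = {N, P, Z}.

{N, P, Z}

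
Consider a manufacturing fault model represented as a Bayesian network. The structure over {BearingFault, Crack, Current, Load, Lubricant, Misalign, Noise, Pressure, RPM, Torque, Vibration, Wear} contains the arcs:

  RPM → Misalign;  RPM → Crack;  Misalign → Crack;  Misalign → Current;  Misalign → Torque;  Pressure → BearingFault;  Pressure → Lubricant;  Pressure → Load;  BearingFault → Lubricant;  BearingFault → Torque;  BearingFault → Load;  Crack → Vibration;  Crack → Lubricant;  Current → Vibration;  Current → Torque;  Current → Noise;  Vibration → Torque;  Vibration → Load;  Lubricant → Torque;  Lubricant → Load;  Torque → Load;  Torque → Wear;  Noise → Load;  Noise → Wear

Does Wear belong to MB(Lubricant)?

No

The Markov blanket of a node is its parents, its children, and the other parents of its children.
Lubricant has parents BearingFault, Crack, Pressure.
Lubricant's children: Load, Torque.
Parents of each child, excluding Lubricant:
  Torque: BearingFault, Current, Misalign, Vibration
  Load: BearingFault, Noise, Pressure, Torque, Vibration
MB(Lubricant) = {BearingFault, Crack, Current, Load, Misalign, Noise, Pressure, Torque, Vibration}; Wear is not in this set.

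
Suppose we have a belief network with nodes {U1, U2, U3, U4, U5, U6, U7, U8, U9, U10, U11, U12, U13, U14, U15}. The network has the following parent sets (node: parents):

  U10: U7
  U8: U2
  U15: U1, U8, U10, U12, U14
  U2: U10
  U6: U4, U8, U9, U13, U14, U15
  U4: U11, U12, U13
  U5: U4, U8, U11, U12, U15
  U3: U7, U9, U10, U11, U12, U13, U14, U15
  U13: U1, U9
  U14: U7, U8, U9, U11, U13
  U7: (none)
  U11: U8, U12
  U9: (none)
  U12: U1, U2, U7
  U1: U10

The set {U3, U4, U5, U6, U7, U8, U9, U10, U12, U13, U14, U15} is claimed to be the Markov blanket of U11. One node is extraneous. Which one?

Recall MB(v) = parents ∪ children ∪ spouses, where spouses are the other parents of v's children.
U11 has parents U8, U12.
Children of U11: U3, U4, U5, U14.
Co-parents of U11 (other parents of its children):
  U4: U12, U13
  U14: U7, U8, U9, U13
  U3: U7, U9, U10, U12, U13, U14, U15
  U5: U4, U8, U12, U15
MB(U11) = {U3, U4, U5, U7, U8, U9, U10, U12, U13, U14, U15}.
U6 is neither a parent, child, nor co-parent of U11, so it does not belong.

U6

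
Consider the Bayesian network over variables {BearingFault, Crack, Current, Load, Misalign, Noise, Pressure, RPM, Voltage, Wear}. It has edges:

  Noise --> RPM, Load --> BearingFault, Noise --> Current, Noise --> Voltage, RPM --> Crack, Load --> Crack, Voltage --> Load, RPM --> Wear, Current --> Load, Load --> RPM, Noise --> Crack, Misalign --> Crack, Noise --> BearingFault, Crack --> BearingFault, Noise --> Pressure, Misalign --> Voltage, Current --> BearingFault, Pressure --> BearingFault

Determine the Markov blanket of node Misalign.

{Crack, Load, Noise, RPM, Voltage}

Recall MB(v) = parents ∪ children ∪ spouses, where spouses are the other parents of v's children.
Misalign has no parents.
Misalign has children Crack, Voltage.
Other parents of Misalign's children:
  Voltage's other parent is Noise.
  parents(Crack) \ {Misalign} = {Load, Noise, RPM}.
MB(Misalign) = {Crack, Load, Noise, RPM, Voltage}.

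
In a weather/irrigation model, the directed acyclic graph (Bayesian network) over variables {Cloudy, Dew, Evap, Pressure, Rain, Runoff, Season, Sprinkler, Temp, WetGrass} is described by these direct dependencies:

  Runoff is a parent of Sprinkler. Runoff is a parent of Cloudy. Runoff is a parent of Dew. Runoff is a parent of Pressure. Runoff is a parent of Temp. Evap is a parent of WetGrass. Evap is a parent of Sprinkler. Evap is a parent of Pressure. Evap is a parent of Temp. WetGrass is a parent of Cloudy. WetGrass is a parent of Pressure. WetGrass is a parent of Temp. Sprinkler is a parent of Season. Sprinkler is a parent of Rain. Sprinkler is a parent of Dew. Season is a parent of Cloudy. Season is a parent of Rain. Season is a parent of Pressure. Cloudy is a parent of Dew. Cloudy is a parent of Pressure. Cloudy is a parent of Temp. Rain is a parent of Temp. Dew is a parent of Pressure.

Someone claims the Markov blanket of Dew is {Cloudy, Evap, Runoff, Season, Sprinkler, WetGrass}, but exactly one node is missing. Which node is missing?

Pressure

A node's Markov blanket = Pa ∪ Ch ∪ (parents of Ch other than the node itself).
Dew's parents: Cloudy, Runoff, Sprinkler.
Ch(Dew) = {Pressure}.
Co-parents of Dew (other parents of its children):
  Pressure's other parents are Cloudy, Evap, Runoff, Season, WetGrass.
MB(Dew) = {Cloudy, Evap, Pressure, Runoff, Season, Sprinkler, WetGrass}.
Comparing with the claimed set, Pressure is missing.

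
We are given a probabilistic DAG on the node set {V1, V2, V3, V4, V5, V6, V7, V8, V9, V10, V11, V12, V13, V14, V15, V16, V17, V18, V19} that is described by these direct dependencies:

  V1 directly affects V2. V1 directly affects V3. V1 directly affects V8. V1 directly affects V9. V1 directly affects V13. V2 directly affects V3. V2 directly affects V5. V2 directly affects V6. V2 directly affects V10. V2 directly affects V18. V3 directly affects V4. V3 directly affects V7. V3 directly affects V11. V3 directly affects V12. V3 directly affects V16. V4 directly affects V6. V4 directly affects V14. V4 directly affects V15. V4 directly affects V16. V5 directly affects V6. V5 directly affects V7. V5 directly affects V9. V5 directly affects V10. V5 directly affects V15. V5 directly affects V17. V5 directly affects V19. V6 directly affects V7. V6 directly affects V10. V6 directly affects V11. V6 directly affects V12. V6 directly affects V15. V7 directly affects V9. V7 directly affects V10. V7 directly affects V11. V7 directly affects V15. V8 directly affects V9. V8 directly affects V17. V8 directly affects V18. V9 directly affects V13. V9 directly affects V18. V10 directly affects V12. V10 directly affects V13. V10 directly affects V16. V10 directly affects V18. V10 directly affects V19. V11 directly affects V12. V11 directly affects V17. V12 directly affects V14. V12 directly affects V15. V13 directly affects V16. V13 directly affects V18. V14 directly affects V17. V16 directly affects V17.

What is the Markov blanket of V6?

V6's parents: V2, V4, V5.
Ch(V6) = {V7, V10, V11, V12, V15}.
For each child, the remaining parents (spouses of V6):
  V7 also has parents V3, V5.
  V10 also has parents V2, V5, V7.
  V11 also has parents V3, V7.
  V12's other parents are V3, V10, V11.
  V15 also has parents V4, V5, V7, V12.
Union: {V2, V4, V5} ∪ {V7, V10, V11, V12, V15} ∪ {V2, V3, V4, V5, V7, V10, V11, V12} = {V2, V3, V4, V5, V7, V10, V11, V12, V15}.

{V2, V3, V4, V5, V7, V10, V11, V12, V15}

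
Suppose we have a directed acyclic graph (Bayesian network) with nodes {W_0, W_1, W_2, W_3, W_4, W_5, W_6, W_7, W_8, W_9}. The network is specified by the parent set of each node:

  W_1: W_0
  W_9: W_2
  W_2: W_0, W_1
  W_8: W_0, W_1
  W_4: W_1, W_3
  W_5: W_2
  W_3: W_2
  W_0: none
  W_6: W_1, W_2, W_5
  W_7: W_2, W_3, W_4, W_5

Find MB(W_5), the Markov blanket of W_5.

{W_1, W_2, W_3, W_4, W_6, W_7}

By definition, MB(W_5) is built from W_5's parents, W_5's children, and the co-parents of W_5.
Pa(W_5) = {W_2}.
Children of W_5: W_6, W_7.
For each child, the remaining parents (spouses of W_5):
  W_6: W_1, W_2
  W_7: W_2, W_3, W_4
So the Markov blanket of W_5 is {W_1, W_2, W_3, W_4, W_6, W_7}.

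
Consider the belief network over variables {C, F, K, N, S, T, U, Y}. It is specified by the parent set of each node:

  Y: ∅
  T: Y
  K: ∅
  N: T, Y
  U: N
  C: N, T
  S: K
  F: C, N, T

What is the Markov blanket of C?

By definition, MB(C) is built from C's parents, C's children, and the co-parents of C.
C's parents: N, T.
Children of C: F.
For each child, the remaining parents (spouses of C):
  parents(F) \ {C} = {N, T}.
Union: {N, T} ∪ {F} ∪ {N, T} = {F, N, T}.

{F, N, T}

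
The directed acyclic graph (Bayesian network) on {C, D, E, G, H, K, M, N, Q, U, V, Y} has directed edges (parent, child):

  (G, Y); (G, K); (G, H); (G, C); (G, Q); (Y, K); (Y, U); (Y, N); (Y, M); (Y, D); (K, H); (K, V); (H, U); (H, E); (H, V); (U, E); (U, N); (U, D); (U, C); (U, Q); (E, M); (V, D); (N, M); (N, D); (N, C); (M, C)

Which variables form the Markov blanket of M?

{C, E, G, N, U, Y}

Ch(M) = {C}.
M's parents: E, N, Y.
Parents of each child, excluding M:
  C: G, N, U
Taking the union gives {C, E, G, N, U, Y}.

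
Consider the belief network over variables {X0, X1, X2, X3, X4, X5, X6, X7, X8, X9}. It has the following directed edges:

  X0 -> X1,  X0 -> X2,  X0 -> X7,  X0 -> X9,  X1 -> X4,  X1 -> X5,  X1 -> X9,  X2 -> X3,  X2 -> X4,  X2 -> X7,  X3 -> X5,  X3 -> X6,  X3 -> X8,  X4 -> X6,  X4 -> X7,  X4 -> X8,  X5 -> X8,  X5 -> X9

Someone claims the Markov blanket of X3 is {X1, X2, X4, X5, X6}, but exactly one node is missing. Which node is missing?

X3 has children X5, X6, X8.
X3's parents: X2.
Other parents of X3's children:
  X5's other parent is X1.
  X6 also has parent X4.
  X8 also has parents X4, X5.
MB(X3) = {X1, X2, X4, X5, X6, X8}.
Comparing with the claimed set, X8 is missing.

X8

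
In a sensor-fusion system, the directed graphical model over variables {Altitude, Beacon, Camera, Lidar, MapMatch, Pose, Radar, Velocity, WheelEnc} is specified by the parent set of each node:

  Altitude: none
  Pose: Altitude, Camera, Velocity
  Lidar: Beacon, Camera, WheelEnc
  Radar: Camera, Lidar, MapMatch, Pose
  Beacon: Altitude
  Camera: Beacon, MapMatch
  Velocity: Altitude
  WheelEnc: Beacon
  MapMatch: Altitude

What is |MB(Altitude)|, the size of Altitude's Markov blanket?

Altitude has no parents.
Altitude's children: Beacon, MapMatch, Pose, Velocity.
For each child, the remaining parents (spouses of Altitude):
  MapMatch: —
  Beacon: —
  Velocity: —
  Pose: Camera, Velocity
MB(Altitude) = {Beacon, Camera, MapMatch, Pose, Velocity}, which has 5 nodes.

5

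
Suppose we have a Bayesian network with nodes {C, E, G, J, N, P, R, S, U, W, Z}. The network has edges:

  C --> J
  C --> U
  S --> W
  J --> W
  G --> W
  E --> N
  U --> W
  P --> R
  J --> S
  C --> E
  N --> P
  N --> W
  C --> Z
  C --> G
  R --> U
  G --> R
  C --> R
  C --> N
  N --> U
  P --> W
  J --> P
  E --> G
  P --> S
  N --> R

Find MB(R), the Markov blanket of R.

Parents of R: C, G, N, P.
R's children: U.
Parents of each child, excluding R:
  U also has parents C, N.
Taking the union gives {C, G, N, P, U}.

{C, G, N, P, U}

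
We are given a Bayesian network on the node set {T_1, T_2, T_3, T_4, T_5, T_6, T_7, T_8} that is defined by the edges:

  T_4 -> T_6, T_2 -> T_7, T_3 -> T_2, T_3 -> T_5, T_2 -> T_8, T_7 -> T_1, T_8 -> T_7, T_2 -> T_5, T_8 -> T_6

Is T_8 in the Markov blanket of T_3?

The Markov blanket of a node is its parents, its children, and the other parents of its children.
Parents of T_3: none.
Ch(T_3) = {T_2, T_5}.
Other parents of T_3's children:
  T_2 has no other parent.
  parents(T_5) \ {T_3} = {T_2}.
MB(T_3) = {T_2, T_5}; T_8 is not in this set.

No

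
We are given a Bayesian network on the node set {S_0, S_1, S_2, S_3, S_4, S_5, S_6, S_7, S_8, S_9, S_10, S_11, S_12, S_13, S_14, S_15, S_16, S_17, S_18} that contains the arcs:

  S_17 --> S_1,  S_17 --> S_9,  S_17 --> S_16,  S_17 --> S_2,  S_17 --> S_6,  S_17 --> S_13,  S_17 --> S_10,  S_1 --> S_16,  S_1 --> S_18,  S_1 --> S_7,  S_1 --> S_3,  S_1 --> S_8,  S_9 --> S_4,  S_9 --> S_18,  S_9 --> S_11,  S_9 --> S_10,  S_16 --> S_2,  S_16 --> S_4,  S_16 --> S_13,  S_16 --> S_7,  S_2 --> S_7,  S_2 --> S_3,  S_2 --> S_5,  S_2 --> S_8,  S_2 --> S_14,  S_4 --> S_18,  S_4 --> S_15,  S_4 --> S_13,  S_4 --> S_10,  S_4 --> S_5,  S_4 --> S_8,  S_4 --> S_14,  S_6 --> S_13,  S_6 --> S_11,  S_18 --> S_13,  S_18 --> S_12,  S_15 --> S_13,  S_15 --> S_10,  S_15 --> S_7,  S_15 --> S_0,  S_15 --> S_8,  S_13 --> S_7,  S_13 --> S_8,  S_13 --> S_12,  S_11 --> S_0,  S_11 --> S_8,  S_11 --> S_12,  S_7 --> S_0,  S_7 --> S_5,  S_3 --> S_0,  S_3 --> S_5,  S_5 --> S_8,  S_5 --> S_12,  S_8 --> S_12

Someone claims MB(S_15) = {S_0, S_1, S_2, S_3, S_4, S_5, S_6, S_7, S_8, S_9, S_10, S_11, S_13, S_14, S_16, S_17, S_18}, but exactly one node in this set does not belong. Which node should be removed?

A node's Markov blanket = Pa ∪ Ch ∪ (parents of Ch other than the node itself).
Children of S_15: S_0, S_7, S_8, S_10, S_13.
S_15's parents: S_4.
Other parents of S_15's children:
  S_13 also has parents S_4, S_6, S_16, S_17, S_18.
  S_10 also has parents S_4, S_9, S_17.
  parents(S_7) \ {S_15} = {S_1, S_2, S_13, S_16}.
  S_0's other parents are S_3, S_7, S_11.
  parents(S_8) \ {S_15} = {S_1, S_2, S_4, S_5, S_11, S_13}.
MB(S_15) = {S_0, S_1, S_2, S_3, S_4, S_5, S_6, S_7, S_8, S_9, S_10, S_11, S_13, S_16, S_17, S_18}.
S_14 is neither a parent, child, nor co-parent of S_15, so it does not belong.

S_14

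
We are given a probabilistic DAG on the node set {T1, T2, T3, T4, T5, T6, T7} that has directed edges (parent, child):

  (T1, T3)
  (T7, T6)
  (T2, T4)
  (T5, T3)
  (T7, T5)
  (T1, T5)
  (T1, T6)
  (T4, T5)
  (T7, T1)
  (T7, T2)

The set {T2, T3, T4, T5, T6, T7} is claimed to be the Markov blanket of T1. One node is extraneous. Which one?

T2

The Markov blanket of a node is its parents, its children, and the other parents of its children.
Parents of T1: T7.
Ch(T1) = {T3, T5, T6}.
Parents of each child, excluding T1:
  parents(T6) \ {T1} = {T7}.
  parents(T5) \ {T1} = {T4, T7}.
  parents(T3) \ {T1} = {T5}.
MB(T1) = {T3, T4, T5, T6, T7}.
T2 is neither a parent, child, nor co-parent of T1, so it does not belong.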